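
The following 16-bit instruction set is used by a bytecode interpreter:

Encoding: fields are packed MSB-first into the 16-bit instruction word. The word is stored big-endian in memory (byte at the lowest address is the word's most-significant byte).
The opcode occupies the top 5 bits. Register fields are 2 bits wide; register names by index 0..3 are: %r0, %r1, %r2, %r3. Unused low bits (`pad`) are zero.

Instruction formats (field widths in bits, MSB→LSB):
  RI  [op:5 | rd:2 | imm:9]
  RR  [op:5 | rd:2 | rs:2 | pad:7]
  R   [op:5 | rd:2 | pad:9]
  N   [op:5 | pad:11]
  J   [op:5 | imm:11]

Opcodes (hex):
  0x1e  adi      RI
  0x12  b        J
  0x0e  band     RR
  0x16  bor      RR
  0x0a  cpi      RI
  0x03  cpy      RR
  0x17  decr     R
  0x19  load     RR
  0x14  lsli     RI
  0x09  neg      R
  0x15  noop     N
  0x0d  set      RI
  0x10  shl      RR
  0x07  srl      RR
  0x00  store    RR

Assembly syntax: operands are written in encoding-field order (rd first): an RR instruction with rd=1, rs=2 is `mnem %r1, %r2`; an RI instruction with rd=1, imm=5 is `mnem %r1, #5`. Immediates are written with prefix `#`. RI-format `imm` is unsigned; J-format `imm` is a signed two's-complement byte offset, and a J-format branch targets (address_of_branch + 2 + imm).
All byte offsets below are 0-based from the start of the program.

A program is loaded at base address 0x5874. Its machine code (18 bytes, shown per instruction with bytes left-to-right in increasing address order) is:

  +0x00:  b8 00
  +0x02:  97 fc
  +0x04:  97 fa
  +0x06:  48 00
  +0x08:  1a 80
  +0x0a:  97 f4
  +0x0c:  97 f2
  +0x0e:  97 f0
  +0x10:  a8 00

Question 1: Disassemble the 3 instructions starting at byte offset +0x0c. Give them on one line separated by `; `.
off 0x0c: read 97 f2 as big → 0x97f2
  opcode bits[15:11]=0x12: b/J
  imm: (w>>0)&0x7ff=0x7f2 (s11→-14) → #-14
off 0x0e: read 97 f0 as big → 0x97f0
  opcode bits[15:11]=0x12: b/J
  imm: (w>>0)&0x7ff=0x7f0 (s11→-16) → #-16
off 0x10: read a8 00 as big → 0xa800
  opcode bits[15:11]=0x15: noop/N

b #-14; b #-16; noop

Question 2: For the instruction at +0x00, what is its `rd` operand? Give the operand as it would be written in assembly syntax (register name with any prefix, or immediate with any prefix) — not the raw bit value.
off 0x00: read b8 00 as big → 0xb800
  opcode bits[15:11]=0x17: decr/R
  rd: (w>>9)&0x3=0x0 → %r0

%r0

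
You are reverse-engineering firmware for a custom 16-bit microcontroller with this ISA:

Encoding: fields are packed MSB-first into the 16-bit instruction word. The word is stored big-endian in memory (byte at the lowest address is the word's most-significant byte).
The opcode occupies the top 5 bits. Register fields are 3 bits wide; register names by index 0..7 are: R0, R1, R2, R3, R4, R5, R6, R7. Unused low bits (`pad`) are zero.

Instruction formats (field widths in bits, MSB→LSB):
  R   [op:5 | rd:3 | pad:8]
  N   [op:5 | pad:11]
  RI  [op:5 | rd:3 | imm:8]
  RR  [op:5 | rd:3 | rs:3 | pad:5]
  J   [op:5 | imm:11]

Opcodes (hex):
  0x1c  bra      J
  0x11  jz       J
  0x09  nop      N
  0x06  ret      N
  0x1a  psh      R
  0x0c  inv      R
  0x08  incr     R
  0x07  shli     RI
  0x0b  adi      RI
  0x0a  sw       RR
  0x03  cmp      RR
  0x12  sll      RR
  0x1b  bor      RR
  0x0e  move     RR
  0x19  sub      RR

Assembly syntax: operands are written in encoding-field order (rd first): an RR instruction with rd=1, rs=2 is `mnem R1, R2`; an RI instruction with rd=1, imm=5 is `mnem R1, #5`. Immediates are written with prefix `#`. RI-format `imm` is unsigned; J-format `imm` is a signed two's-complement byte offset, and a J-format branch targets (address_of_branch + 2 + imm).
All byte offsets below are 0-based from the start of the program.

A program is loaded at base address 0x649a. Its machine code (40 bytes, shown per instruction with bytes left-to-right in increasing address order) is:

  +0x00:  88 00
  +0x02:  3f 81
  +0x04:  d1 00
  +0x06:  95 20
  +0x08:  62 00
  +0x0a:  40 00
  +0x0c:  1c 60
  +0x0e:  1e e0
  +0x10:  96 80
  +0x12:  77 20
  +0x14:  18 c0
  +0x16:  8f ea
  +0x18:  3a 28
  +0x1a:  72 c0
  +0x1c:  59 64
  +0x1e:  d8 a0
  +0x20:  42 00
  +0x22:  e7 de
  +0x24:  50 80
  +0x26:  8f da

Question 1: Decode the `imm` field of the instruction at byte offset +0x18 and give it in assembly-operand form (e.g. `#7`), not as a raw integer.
@+18  big-endian(3a 28) = 0x3a28
  opcode bits[15:11]=0x7: shli/RI
  rd@[10:8]=0x2 ⇒ R2
  imm@[7:0]=0x28 ⇒ #40

#40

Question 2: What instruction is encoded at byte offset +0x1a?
move R2, R6

[1a] 72 c0 → 0x72c0
  op=0x72c0>>11=0xe ⇒ move (RR)
  rd@[10:8]=0x2 ⇒ R2
  rs@[7:5]=0x6 ⇒ R6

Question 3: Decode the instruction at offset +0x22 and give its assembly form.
+0x22: e7 de ⇒ word 0xe7de (big)
  op=0xe7de>>11=0x1c ⇒ bra (J)
  imm: (w>>0)&0x7ff=0x7de (s11→-34) → #-34

bra #-34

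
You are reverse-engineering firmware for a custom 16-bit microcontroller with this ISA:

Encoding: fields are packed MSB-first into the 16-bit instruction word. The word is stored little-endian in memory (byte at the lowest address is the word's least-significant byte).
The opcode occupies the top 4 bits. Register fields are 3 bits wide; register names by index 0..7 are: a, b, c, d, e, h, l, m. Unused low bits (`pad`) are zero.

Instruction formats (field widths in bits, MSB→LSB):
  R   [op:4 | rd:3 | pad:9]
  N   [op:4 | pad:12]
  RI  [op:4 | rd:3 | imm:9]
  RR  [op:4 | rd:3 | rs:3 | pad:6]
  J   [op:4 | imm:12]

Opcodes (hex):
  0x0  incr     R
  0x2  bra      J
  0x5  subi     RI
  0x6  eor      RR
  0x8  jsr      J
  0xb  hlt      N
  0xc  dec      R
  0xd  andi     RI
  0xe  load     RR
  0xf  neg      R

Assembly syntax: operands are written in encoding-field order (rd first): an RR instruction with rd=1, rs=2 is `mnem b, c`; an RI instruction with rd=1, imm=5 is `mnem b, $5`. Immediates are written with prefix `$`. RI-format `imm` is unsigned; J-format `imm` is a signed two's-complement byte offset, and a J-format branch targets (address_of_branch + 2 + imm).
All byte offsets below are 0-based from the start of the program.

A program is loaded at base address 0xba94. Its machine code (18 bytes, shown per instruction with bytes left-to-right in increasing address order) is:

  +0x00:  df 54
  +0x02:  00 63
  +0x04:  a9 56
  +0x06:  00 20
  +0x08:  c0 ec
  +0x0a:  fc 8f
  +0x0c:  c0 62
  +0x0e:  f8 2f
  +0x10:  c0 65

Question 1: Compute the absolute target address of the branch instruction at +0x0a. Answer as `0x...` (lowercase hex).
[0a] fc 8f → 0x8ffc
  opcode bits[15:12]=0x8: jsr/J
  [11:0] imm=4092 (s12→-4) = $-4
  target = base 0xba94 + off 0x0a + 2 + imm -4 = 0xba9c

0xba9c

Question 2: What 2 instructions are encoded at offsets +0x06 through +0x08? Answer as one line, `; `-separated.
off 0x06: read 00 20 as little → 0x2000
  opcode bits[15:12]=0x2: bra/J
  imm@[11:0]=0x0 ⇒ $0
off 0x08: read c0 ec as little → 0xecc0
  opcode bits[15:12]=0xe: load/RR
  rd@[11:9]=0x6 ⇒ l
  rs@[8:6]=0x3 ⇒ d

bra $0; load l, d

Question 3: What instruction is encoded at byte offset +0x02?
+0x02: 00 63 ⇒ word 0x6300 (little)
  top 4b → 0x6 → eor [RR]
  rd@[11:9]=0x1 ⇒ b
  rs@[8:6]=0x4 ⇒ e

eor b, e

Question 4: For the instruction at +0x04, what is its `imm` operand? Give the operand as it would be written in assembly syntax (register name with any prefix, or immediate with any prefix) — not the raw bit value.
[04] a9 56 → 0x56a9
  top 4b → 0x5 → subi [RI]
  [11:9] rd=3 = d
  [8:0] imm=169 = $169

$169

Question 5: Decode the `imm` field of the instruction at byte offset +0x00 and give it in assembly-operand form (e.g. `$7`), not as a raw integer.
$223

@+00  little-endian(df 54) = 0x54df
  op=0x54df>>12=0x5 ⇒ subi (RI)
  rd: (w>>9)&0x7=0x2 → c
  imm: (w>>0)&0x1ff=0xdf → $223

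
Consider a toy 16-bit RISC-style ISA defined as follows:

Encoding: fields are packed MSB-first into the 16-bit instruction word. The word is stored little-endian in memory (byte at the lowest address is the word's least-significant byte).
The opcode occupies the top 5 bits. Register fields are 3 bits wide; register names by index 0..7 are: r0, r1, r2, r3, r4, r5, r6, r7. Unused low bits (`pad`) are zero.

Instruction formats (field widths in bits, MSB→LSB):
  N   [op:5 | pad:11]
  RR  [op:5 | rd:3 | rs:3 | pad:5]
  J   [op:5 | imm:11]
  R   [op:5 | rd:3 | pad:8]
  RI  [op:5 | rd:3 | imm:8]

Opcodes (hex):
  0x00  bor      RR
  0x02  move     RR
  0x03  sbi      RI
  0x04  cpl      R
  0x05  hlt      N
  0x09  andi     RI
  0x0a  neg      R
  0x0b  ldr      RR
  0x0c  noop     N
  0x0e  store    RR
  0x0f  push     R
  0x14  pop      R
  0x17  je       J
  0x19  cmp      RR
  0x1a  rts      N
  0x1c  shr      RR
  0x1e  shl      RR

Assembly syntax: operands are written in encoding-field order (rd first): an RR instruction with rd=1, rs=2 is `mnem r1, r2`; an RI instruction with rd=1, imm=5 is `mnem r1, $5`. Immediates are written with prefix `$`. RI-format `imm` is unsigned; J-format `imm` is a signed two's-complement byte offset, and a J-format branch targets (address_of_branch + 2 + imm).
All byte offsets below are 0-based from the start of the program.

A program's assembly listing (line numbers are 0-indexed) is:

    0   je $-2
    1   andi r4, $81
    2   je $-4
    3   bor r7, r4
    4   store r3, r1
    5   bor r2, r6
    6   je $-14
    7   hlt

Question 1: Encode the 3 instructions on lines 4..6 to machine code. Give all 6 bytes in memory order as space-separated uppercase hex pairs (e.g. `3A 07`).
20 73 C0 02 F2 BF

line 4 (store): pack op=0xe:5|rd=3:3|rs=1:3|pad=0:5 = 0x7320; little→ 20 73
line 5 (bor): pack op=0x0:5|rd=2:3|rs=6:3|pad=0:5 = 0x02c0; little→ c0 02
line 6 (je): pack op=0x17:5|imm=-14:11 = 0xbff2; little→ f2 bf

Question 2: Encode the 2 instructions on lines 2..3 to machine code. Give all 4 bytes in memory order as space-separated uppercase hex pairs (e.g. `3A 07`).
L2: je op=0x17:5|imm=-4:11 ⇒ 0xbffc ⇒ little fc bf
L3: bor op=0x0:5|rd=7:3|rs=4:3|pad=0:5 ⇒ 0x0780 ⇒ little 80 07

FC BF 80 07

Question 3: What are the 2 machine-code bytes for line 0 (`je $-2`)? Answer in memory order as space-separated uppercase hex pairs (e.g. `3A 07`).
FE BF

0. je fields op=0x17:5|imm=-2:11 → word bffeh → fe bf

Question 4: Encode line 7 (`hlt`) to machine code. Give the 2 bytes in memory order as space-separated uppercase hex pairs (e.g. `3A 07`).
00 28

L7: hlt op=0x5:5|pad=0:11 ⇒ 0x2800 ⇒ little 00 28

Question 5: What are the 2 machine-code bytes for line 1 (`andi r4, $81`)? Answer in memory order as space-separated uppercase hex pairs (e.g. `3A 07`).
1. andi fields op=0x9:5|rd=4:3|imm=81:8 → word 4c51h → 51 4c

51 4C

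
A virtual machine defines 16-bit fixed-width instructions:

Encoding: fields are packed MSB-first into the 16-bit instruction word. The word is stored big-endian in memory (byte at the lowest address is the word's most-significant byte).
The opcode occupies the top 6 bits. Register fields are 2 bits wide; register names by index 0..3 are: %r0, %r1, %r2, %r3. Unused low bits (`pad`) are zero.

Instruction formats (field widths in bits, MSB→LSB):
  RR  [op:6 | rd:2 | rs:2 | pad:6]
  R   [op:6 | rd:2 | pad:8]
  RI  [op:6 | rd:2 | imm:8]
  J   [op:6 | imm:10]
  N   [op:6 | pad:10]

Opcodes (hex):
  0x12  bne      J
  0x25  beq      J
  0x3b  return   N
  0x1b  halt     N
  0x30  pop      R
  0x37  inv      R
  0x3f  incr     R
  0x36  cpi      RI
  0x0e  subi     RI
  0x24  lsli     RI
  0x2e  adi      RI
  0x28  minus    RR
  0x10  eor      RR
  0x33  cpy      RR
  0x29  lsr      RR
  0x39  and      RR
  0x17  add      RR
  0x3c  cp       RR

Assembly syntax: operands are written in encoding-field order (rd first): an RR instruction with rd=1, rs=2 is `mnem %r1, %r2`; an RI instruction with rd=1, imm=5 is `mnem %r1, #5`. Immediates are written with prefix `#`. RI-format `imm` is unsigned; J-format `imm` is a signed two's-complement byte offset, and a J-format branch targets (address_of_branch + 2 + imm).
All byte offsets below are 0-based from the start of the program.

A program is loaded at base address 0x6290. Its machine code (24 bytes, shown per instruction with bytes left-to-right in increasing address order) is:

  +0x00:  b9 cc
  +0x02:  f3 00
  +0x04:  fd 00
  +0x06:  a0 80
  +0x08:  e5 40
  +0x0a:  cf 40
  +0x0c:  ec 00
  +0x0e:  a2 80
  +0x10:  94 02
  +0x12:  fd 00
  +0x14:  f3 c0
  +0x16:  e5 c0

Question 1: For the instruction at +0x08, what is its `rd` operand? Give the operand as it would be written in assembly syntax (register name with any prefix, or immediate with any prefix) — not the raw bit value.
@+08  big-endian(e5 40) = 0xe540
  top 6b → 0x39 → and [RR]
  rd: (w>>8)&0x3=0x1 → %r1
  rs: (w>>6)&0x3=0x1 → %r1

%r1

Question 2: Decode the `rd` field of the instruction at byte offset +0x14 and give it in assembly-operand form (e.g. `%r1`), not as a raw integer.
@+14  big-endian(f3 c0) = 0xf3c0
  op=0xf3c0>>10=0x3c ⇒ cp (RR)
  rd@[9:8]=0x3 ⇒ %r3
  rs@[7:6]=0x3 ⇒ %r3

%r3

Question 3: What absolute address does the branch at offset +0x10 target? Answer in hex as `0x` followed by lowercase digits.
0x62a4

+0x10: 94 02 ⇒ word 0x9402 (big)
  top 6b → 0x25 → beq [J]
  imm: (w>>0)&0x3ff=0x2 → #2
  target = base 0x6290 + off 0x10 + 2 + imm 2 = 0x62a4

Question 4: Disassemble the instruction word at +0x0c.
+0x0c: ec 00 ⇒ word 0xec00 (big)
  top 6b → 0x3b → return [N]

return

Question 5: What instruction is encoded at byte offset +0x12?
@+12  big-endian(fd 00) = 0xfd00
  opcode bits[15:10]=0x3f: incr/R
  [9:8] rd=1 = %r1

incr %r1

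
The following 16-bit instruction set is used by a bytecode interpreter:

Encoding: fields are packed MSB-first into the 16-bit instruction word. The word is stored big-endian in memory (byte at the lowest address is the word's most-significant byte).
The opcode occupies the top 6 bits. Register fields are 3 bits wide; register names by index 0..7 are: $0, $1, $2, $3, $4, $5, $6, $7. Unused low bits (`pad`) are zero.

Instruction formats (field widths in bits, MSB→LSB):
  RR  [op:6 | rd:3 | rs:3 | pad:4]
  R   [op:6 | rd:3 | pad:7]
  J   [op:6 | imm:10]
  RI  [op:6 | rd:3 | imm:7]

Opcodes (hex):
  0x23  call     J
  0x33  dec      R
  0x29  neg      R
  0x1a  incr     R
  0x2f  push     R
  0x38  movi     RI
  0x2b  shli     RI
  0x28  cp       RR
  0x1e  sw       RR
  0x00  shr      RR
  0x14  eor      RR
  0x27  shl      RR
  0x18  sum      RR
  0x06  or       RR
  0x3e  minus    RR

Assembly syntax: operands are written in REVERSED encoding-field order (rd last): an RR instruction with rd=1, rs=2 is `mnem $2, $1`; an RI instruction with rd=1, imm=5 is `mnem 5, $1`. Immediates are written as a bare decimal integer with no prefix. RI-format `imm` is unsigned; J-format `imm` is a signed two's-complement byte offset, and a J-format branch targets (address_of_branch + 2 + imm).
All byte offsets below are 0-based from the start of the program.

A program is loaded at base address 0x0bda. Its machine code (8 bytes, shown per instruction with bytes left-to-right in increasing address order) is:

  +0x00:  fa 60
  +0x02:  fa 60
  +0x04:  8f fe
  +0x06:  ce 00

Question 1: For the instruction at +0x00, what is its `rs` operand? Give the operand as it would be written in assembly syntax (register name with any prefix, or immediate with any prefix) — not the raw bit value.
$6

+0x00: fa 60 ⇒ word 0xfa60 (big)
  opcode bits[15:10]=0x3e: minus/RR
  [9:7] rd=4 = $4
  [6:4] rs=6 = $6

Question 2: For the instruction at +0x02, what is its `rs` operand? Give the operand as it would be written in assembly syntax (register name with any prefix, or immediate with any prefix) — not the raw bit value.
off 0x02: read fa 60 as big → 0xfa60
  op=0xfa60>>10=0x3e ⇒ minus (RR)
  rd: (w>>7)&0x7=0x4 → $4
  rs: (w>>4)&0x7=0x6 → $6

$6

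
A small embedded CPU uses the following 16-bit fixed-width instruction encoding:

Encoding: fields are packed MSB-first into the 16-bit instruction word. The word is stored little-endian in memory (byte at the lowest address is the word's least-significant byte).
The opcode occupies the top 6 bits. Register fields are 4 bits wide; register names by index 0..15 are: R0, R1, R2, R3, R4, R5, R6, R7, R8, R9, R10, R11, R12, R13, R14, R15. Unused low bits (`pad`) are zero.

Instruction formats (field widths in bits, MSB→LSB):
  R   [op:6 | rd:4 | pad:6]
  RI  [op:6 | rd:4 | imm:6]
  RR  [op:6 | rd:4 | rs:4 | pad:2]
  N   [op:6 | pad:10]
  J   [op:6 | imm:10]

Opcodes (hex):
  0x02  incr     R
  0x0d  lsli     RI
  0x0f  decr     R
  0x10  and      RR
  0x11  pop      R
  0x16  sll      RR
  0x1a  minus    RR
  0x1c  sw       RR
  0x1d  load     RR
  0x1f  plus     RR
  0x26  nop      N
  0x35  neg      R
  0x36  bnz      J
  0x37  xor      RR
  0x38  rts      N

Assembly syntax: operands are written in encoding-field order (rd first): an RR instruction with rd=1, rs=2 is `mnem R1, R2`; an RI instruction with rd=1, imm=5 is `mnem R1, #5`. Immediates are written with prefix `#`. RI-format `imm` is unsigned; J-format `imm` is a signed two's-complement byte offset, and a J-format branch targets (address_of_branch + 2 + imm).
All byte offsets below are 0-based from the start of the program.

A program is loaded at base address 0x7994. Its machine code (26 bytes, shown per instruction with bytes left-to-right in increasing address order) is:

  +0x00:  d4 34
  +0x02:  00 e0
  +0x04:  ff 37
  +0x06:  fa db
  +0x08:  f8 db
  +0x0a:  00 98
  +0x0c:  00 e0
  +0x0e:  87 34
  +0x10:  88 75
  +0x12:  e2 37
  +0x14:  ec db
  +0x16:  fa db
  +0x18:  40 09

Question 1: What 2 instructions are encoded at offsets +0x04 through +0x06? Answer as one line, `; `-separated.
off 0x04: read ff 37 as little → 0x37ff
  op=0x37ff>>10=0xd ⇒ lsli (RI)
  rd@[9:6]=0xf ⇒ R15
  imm@[5:0]=0x3f ⇒ #63
off 0x06: read fa db as little → 0xdbfa
  op=0xdbfa>>10=0x36 ⇒ bnz (J)
  imm@[9:0]=0x3fa (s10→-6) ⇒ #-6

lsli R15, #63; bnz #-6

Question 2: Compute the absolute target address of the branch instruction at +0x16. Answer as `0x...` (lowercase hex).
0x79a6

off 0x16: read fa db as little → 0xdbfa
  op=0xdbfa>>10=0x36 ⇒ bnz (J)
  imm@[9:0]=0x3fa (s10→-6) ⇒ #-6
  target = base 0x7994 + off 0x16 + 2 + imm -6 = 0x79a6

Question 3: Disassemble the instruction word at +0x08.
@+08  little-endian(f8 db) = 0xdbf8
  opcode bits[15:10]=0x36: bnz/J
  [9:0] imm=1016 (s10→-8) = #-8

bnz #-8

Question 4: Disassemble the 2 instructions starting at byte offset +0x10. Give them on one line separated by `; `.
[10] 88 75 → 0x7588
  opcode bits[15:10]=0x1d: load/RR
  rd: (w>>6)&0xf=0x6 → R6
  rs: (w>>2)&0xf=0x2 → R2
[12] e2 37 → 0x37e2
  opcode bits[15:10]=0xd: lsli/RI
  rd: (w>>6)&0xf=0xf → R15
  imm: (w>>0)&0x3f=0x22 → #34

load R6, R2; lsli R15, #34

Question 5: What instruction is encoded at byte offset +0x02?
off 0x02: read 00 e0 as little → 0xe000
  opcode bits[15:10]=0x38: rts/N

rts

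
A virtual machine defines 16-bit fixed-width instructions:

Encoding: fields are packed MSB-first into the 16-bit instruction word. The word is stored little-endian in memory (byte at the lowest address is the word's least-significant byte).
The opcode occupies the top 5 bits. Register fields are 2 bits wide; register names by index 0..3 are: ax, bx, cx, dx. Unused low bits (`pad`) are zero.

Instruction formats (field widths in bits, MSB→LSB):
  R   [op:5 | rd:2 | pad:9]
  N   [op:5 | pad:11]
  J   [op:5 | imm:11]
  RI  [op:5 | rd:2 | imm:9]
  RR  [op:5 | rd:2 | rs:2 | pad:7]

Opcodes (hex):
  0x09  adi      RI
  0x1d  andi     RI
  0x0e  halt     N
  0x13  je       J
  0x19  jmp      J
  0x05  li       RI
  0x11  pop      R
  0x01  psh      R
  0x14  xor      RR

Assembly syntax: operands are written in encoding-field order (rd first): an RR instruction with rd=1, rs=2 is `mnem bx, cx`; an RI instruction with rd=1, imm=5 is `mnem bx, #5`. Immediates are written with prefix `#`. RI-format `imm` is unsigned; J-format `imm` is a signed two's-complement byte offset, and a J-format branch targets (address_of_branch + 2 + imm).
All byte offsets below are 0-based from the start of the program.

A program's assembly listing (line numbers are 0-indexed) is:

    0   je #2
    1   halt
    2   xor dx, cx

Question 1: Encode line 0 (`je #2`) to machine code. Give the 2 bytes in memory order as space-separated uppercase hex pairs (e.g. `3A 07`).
02 98

L0: je op=0x13:5|imm=2:11 ⇒ 0x9802 ⇒ little 02 98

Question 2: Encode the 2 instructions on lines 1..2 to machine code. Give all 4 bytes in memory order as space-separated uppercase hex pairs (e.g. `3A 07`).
1. halt fields op=0xe:5|pad=0:11 → word 7000h → 00 70
2. xor fields op=0x14:5|rd=3:2|rs=2:2|pad=0:7 → word a700h → 00 a7

00 70 00 A7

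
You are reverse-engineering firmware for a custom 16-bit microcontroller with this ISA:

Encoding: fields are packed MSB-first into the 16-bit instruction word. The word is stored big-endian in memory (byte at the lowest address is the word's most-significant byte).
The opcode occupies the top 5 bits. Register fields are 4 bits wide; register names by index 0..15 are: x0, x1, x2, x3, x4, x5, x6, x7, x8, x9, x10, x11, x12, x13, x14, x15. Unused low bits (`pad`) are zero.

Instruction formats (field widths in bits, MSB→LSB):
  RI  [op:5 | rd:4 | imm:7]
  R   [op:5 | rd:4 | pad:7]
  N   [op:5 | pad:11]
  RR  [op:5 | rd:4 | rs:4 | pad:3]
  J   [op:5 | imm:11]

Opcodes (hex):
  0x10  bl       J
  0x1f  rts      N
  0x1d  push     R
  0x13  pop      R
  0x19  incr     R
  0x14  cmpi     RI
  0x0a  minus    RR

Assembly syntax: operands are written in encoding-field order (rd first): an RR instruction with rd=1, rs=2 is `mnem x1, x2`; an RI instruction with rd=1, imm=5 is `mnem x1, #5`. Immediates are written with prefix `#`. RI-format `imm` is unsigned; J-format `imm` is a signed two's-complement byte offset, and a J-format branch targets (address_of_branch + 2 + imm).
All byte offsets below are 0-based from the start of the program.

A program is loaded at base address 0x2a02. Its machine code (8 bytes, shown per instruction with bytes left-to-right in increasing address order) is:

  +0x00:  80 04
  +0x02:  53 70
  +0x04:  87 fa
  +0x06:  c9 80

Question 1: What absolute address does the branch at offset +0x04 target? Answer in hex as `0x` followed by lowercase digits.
off 0x04: read 87 fa as big → 0x87fa
  top 5b → 0x10 → bl [J]
  imm: (w>>0)&0x7ff=0x7fa (s11→-6) → #-6
  target = base 0x2a02 + off 0x04 + 2 + imm -6 = 0x2a02

0x2a02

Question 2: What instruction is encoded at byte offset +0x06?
incr x3

[06] c9 80 → 0xc980
  op=0xc980>>11=0x19 ⇒ incr (R)
  [10:7] rd=3 = x3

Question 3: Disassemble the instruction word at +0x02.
minus x6, x14

+0x02: 53 70 ⇒ word 0x5370 (big)
  op=0x5370>>11=0xa ⇒ minus (RR)
  rd@[10:7]=0x6 ⇒ x6
  rs@[6:3]=0xe ⇒ x14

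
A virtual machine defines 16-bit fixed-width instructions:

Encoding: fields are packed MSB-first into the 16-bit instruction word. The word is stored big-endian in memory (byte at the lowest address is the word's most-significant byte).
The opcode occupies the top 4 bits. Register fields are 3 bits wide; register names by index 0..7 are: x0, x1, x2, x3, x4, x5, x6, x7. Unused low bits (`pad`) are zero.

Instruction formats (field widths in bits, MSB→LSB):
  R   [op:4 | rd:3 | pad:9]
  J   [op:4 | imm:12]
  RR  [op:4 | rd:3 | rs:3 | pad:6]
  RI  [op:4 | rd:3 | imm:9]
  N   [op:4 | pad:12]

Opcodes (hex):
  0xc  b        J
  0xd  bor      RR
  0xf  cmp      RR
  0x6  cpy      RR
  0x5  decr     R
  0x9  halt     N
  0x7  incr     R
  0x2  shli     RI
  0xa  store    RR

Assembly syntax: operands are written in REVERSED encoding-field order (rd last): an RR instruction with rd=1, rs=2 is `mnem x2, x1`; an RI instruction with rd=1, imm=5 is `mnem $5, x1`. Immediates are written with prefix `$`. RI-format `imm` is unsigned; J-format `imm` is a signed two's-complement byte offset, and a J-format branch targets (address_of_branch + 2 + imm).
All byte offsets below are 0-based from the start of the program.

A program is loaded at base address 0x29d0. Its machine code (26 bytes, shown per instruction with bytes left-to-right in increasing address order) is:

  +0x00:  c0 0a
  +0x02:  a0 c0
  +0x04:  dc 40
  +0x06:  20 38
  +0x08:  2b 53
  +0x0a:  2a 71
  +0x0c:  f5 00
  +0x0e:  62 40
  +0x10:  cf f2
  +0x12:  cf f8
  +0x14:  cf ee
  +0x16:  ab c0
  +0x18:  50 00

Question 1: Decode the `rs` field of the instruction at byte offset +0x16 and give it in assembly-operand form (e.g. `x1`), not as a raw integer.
@+16  big-endian(ab c0) = 0xabc0
  op=0xabc0>>12=0xa ⇒ store (RR)
  rd@[11:9]=0x5 ⇒ x5
  rs@[8:6]=0x7 ⇒ x7

x7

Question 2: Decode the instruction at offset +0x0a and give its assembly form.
[0a] 2a 71 → 0x2a71
  op=0x2a71>>12=0x2 ⇒ shli (RI)
  rd@[11:9]=0x5 ⇒ x5
  imm@[8:0]=0x71 ⇒ $113

shli $113, x5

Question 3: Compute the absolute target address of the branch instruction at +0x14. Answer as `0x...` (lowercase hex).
off 0x14: read cf ee as big → 0xcfee
  opcode bits[15:12]=0xc: b/J
  imm: (w>>0)&0xfff=0xfee (s12→-18) → $-18
  target = base 0x29d0 + off 0x14 + 2 + imm -18 = 0x29d4

0x29d4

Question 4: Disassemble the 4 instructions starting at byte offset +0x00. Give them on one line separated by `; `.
b $10; store x3, x0; bor x1, x6; shli $56, x0

@+00  big-endian(c0 0a) = 0xc00a
  opcode bits[15:12]=0xc: b/J
  [11:0] imm=10 = $10
@+02  big-endian(a0 c0) = 0xa0c0
  opcode bits[15:12]=0xa: store/RR
  [11:9] rd=0 = x0
  [8:6] rs=3 = x3
@+04  big-endian(dc 40) = 0xdc40
  opcode bits[15:12]=0xd: bor/RR
  [11:9] rd=6 = x6
  [8:6] rs=1 = x1
@+06  big-endian(20 38) = 0x2038
  opcode bits[15:12]=0x2: shli/RI
  [11:9] rd=0 = x0
  [8:0] imm=56 = $56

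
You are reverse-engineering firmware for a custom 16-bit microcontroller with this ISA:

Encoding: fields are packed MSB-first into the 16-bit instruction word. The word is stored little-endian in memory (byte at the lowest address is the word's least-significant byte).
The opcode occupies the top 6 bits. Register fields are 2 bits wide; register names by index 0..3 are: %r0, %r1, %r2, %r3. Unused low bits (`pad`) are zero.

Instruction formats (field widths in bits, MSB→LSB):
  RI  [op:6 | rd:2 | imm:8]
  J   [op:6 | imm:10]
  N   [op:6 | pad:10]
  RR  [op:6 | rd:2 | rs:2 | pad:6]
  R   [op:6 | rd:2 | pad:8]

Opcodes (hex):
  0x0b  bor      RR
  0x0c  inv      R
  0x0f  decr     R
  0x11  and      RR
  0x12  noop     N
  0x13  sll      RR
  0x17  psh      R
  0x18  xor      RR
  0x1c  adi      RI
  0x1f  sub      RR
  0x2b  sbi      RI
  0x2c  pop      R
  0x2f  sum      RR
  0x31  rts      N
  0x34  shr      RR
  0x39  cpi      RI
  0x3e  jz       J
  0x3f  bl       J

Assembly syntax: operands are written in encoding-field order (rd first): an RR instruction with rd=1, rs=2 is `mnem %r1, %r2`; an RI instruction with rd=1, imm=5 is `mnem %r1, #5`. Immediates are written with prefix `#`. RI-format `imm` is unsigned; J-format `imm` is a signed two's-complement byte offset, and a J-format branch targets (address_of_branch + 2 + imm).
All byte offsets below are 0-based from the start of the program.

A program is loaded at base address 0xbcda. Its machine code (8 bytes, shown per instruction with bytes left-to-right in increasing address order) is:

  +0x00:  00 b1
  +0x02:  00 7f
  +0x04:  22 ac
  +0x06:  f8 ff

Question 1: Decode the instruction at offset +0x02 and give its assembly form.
sub %r3, %r0

+0x02: 00 7f ⇒ word 0x7f00 (little)
  op=0x7f00>>10=0x1f ⇒ sub (RR)
  [9:8] rd=3 = %r3
  [7:6] rs=0 = %r0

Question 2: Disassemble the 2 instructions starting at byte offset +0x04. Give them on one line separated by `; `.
sbi %r0, #34; bl #-8

[04] 22 ac → 0xac22
  op=0xac22>>10=0x2b ⇒ sbi (RI)
  rd@[9:8]=0x0 ⇒ %r0
  imm@[7:0]=0x22 ⇒ #34
[06] f8 ff → 0xfff8
  op=0xfff8>>10=0x3f ⇒ bl (J)
  imm@[9:0]=0x3f8 (s10→-8) ⇒ #-8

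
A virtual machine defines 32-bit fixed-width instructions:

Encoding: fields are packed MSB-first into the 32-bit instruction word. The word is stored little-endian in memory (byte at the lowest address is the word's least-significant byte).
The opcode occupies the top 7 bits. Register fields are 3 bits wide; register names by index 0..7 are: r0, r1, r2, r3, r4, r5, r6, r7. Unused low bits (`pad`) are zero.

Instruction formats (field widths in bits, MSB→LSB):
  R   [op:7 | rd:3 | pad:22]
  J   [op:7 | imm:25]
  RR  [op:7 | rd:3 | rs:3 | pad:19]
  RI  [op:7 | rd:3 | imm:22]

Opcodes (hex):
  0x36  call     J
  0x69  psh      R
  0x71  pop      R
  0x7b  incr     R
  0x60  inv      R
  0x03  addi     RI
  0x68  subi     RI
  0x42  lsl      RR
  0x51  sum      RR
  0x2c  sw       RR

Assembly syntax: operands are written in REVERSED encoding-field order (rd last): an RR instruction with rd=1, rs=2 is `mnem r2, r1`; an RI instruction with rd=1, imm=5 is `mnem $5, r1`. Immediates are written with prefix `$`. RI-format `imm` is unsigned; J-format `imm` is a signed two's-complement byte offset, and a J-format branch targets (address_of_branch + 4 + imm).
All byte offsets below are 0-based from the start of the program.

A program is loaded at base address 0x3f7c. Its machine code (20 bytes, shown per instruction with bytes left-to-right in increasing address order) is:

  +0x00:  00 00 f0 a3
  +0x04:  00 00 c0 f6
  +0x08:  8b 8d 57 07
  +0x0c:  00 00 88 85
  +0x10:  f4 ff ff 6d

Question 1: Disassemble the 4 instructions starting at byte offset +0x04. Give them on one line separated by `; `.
incr r3; addi $1543563, r5; lsl r1, r6; call $-12

[04] 00 00 c0 f6 → 0xf6c00000
  op=0xf6c00000>>25=0x7b ⇒ incr (R)
  rd@[24:22]=0x3 ⇒ r3
[08] 8b 8d 57 07 → 0x07578d8b
  op=0x07578d8b>>25=0x3 ⇒ addi (RI)
  rd@[24:22]=0x5 ⇒ r5
  imm@[21:0]=0x178d8b ⇒ $1543563
[0c] 00 00 88 85 → 0x85880000
  op=0x85880000>>25=0x42 ⇒ lsl (RR)
  rd@[24:22]=0x6 ⇒ r6
  rs@[21:19]=0x1 ⇒ r1
[10] f4 ff ff 6d → 0x6dfffff4
  op=0x6dfffff4>>25=0x36 ⇒ call (J)
  imm@[24:0]=0x1fffff4 (s25→-12) ⇒ $-12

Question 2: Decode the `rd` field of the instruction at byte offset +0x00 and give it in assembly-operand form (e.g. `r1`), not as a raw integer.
@+00  little-endian(00 00 f0 a3) = 0xa3f00000
  top 7b → 0x51 → sum [RR]
  [24:22] rd=7 = r7
  [21:19] rs=6 = r6

r7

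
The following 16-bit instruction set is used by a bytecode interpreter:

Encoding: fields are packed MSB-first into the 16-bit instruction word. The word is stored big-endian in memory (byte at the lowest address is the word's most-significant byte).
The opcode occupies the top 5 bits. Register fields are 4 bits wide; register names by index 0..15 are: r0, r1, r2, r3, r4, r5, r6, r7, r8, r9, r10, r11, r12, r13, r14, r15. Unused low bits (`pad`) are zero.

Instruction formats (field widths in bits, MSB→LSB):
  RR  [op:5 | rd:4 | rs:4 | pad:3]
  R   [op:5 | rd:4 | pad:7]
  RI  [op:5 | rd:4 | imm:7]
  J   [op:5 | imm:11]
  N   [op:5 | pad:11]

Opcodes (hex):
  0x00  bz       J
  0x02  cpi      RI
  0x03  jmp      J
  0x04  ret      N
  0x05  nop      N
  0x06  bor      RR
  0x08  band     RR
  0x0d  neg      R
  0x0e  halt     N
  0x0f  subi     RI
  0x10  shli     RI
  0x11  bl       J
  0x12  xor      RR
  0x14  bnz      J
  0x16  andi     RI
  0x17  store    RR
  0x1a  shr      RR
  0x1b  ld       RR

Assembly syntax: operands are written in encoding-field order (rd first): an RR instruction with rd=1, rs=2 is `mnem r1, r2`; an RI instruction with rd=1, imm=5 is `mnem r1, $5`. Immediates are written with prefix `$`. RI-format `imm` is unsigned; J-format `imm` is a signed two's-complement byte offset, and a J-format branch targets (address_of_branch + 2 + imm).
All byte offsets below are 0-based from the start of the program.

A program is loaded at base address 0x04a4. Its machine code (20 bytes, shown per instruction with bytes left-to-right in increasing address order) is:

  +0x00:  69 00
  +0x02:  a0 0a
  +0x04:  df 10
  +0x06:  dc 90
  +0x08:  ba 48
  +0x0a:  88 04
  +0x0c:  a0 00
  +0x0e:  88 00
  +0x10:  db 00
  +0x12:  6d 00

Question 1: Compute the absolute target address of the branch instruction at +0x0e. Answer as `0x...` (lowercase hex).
[0e] 88 00 → 0x8800
  opcode bits[15:11]=0x11: bl/J
  imm: (w>>0)&0x7ff=0x0 → $0
  target = base 0x04a4 + off 0x0e + 2 + imm 0 = 0x04b4

0x04b4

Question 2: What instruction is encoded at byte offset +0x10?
+0x10: db 00 ⇒ word 0xdb00 (big)
  opcode bits[15:11]=0x1b: ld/RR
  rd: (w>>7)&0xf=0x6 → r6
  rs: (w>>3)&0xf=0x0 → r0

ld r6, r0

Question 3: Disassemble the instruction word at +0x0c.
[0c] a0 00 → 0xa000
  opcode bits[15:11]=0x14: bnz/J
  [10:0] imm=0 = $0

bnz $0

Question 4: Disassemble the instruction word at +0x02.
bnz $10

+0x02: a0 0a ⇒ word 0xa00a (big)
  op=0xa00a>>11=0x14 ⇒ bnz (J)
  imm: (w>>0)&0x7ff=0xa → $10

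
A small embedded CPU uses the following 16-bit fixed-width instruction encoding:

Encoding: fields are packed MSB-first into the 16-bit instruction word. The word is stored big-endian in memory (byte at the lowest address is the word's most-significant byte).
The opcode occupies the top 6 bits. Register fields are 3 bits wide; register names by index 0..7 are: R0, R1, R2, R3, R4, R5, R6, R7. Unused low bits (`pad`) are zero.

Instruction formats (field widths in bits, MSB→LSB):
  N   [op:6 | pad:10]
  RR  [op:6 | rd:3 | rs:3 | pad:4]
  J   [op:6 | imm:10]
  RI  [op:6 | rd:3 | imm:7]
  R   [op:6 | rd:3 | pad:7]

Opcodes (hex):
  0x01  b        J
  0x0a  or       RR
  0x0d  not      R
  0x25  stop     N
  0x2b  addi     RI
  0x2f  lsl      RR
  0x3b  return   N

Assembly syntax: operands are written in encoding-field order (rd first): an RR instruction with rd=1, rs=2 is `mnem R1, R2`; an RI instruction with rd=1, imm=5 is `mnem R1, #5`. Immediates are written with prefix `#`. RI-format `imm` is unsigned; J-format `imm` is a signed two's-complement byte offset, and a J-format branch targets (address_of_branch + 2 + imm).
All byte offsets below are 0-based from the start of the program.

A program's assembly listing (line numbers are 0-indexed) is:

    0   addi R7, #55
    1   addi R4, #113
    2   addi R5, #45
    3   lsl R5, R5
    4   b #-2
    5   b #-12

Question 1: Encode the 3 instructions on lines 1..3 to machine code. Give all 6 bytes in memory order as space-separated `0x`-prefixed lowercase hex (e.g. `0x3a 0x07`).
line 1 (addi): pack op=0x2b:6|rd=4:3|imm=113:7 = 0xae71; big→ ae 71
line 2 (addi): pack op=0x2b:6|rd=5:3|imm=45:7 = 0xaead; big→ ae ad
line 3 (lsl): pack op=0x2f:6|rd=5:3|rs=5:3|pad=0:4 = 0xbed0; big→ be d0

0xae 0x71 0xae 0xad 0xbe 0xd0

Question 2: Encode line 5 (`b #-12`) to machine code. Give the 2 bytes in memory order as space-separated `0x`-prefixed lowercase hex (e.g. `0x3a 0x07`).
line 5 (b): pack op=0x1:6|imm=-12:10 = 0x07f4; big→ 07 f4

0x07 0xf4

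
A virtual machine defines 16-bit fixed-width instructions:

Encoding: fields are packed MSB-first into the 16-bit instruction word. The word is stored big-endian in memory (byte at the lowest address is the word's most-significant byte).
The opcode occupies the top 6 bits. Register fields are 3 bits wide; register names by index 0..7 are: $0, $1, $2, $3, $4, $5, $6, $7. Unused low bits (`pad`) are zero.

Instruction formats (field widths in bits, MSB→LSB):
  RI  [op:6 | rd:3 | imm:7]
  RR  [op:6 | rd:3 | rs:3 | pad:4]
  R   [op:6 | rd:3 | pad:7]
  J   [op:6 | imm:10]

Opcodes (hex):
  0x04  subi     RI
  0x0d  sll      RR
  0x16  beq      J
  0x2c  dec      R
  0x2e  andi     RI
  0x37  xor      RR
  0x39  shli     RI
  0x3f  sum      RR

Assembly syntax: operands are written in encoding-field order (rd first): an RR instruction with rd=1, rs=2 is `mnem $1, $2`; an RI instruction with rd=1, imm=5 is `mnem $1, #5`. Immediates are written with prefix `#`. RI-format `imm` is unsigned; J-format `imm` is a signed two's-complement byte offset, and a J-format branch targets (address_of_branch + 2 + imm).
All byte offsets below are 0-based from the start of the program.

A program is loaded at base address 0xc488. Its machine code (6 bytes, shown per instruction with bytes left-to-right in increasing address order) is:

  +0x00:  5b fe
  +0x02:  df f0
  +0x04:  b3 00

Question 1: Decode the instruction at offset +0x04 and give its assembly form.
[04] b3 00 → 0xb300
  opcode bits[15:10]=0x2c: dec/R
  [9:7] rd=6 = $6

dec $6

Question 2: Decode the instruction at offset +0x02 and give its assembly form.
[02] df f0 → 0xdff0
  top 6b → 0x37 → xor [RR]
  rd: (w>>7)&0x7=0x7 → $7
  rs: (w>>4)&0x7=0x7 → $7

xor $7, $7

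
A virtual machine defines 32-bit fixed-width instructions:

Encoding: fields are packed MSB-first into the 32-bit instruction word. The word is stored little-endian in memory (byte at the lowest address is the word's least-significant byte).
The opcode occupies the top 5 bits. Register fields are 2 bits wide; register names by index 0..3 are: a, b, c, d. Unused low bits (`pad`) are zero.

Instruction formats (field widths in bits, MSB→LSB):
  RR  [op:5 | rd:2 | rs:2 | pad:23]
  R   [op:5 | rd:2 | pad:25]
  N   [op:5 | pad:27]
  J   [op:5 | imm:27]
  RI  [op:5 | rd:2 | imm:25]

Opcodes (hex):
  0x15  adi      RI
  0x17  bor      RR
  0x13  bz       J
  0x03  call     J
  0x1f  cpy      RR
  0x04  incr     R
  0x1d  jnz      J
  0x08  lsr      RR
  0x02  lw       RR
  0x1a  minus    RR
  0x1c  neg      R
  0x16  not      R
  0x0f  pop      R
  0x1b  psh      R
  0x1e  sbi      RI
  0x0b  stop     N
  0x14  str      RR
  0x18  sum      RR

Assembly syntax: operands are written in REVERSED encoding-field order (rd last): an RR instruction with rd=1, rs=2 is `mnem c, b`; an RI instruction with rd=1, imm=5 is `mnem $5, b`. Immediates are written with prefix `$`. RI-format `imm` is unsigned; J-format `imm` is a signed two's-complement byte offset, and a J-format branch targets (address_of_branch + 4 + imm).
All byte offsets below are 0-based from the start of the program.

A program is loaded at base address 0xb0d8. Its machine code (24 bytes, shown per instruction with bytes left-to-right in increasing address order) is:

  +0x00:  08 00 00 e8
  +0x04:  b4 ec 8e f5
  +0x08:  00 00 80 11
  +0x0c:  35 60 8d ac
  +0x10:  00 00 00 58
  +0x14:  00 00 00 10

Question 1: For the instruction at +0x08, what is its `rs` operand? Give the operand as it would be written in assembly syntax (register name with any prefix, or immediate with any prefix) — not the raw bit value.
d

+0x08: 00 00 80 11 ⇒ word 0x11800000 (little)
  top 5b → 0x2 → lw [RR]
  [26:25] rd=0 = a
  [24:23] rs=3 = d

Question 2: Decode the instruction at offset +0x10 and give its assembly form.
stop

off 0x10: read 00 00 00 58 as little → 0x58000000
  top 5b → 0xb → stop [N]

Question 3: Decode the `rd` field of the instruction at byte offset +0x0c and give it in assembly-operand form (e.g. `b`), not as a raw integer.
c

+0x0c: 35 60 8d ac ⇒ word 0xac8d6035 (little)
  top 5b → 0x15 → adi [RI]
  rd@[26:25]=0x2 ⇒ c
  imm@[24:0]=0x8d6035 ⇒ $9265205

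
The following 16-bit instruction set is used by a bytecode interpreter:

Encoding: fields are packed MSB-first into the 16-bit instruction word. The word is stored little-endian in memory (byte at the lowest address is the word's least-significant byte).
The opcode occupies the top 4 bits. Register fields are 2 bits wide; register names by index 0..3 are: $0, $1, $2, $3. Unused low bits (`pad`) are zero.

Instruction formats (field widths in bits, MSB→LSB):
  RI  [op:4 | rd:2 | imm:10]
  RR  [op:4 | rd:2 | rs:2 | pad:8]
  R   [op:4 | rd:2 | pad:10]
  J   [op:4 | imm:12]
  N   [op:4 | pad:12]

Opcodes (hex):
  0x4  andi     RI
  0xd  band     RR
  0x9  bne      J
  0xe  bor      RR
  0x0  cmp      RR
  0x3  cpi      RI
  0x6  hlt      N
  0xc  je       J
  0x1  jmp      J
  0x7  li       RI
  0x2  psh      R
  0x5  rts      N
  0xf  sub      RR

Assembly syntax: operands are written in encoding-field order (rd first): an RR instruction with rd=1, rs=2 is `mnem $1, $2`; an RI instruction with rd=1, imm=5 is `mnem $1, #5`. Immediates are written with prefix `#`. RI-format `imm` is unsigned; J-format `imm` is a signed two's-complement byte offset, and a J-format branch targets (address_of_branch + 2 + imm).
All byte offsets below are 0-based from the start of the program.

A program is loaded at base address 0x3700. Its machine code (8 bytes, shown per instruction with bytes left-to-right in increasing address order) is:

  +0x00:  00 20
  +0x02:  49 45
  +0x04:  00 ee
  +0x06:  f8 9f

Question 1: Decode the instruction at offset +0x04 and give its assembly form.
off 0x04: read 00 ee as little → 0xee00
  opcode bits[15:12]=0xe: bor/RR
  [11:10] rd=3 = $3
  [9:8] rs=2 = $2

bor $3, $2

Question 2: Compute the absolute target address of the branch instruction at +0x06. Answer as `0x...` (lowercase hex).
@+06  little-endian(f8 9f) = 0x9ff8
  opcode bits[15:12]=0x9: bne/J
  imm: (w>>0)&0xfff=0xff8 (s12→-8) → #-8
  target = base 0x3700 + off 0x06 + 2 + imm -8 = 0x3700

0x3700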